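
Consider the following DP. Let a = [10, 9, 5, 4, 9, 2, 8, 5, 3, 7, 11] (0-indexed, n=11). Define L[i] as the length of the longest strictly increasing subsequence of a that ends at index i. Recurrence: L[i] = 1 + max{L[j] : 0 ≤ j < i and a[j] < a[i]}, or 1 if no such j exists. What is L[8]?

2

   i    0    1    2    3    4    5    6    7    8    9   10
a[i]   10    9    5    4    9    2    8    5    3    7   11
L[i]    1    1    1    1    2    1    2    2    2    3    4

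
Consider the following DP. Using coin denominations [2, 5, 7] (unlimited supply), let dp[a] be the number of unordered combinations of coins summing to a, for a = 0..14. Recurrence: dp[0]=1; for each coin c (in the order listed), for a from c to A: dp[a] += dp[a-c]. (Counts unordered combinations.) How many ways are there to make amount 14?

4

after  coin     0     1     2     3     4     5     6     7     8     9    10    11    12    13    14
          2     1     0     1     0     1     0     1     0     1     0     1     0     1     0     1
          5     1     0     1     0     1     1     1     1     1     1     2     1     2     1     2
          7     1     0     1     0     1     1     1     2     1     2     2     2     3     2     4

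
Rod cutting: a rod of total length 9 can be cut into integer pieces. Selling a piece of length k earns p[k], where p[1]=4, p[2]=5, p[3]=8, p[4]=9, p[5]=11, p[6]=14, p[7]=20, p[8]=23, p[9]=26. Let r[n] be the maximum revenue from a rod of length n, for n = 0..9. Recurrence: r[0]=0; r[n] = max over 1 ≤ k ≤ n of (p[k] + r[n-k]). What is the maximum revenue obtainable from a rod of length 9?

36

   n    0    1    2    3    4    5    6    7    8    9
r[n]    0    4    8   12   16   20   24   28   32   36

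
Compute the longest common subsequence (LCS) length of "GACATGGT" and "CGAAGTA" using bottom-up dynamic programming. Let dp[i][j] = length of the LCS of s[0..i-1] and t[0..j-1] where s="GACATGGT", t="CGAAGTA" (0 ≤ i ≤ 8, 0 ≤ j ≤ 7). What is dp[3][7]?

   ''  C  G  A  A  G  T  A
''  0  0  0  0  0  0  0  0
 G  0  0  1  1  1  1  1  1
 A  0  0  1  2  2  2  2  2
 C  0  1  1  2  2  2  2  2
 A  0  1  1  2  3  3  3  3
 T  0  1  1  2  3  3  4  4
 G  0  1  2  2  3  4  4  4
 G  0  1  2  2  3  4  4  4
 T  0  1  2  2  3  4  5  5

2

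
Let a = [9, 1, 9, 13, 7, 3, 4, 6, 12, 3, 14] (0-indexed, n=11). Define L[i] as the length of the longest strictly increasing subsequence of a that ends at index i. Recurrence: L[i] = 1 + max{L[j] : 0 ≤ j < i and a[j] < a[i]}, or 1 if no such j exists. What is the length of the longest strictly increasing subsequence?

   i    0    1    2    3    4    5    6    7    8    9   10
a[i]    9    1    9   13    7    3    4    6   12    3   14
L[i]    1    1    2    3    2    2    3    4    5    2    6

6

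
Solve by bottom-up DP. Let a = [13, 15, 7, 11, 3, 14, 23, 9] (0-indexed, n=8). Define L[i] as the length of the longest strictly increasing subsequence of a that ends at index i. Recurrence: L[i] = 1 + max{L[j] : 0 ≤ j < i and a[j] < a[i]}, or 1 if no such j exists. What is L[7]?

2

   i    0    1    2    3    4    5    6    7
a[i]   13   15    7   11    3   14   23    9
L[i]    1    2    1    2    1    3    4    2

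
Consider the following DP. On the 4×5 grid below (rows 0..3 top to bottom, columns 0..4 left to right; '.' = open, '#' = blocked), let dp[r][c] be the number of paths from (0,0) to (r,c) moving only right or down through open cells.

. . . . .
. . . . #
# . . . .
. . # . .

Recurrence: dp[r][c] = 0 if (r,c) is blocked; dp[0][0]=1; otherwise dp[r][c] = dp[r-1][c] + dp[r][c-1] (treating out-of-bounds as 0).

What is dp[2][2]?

5

r\c   0   1   2   3   4
  0   1   1   1   1   1
  1   1   2   3   4   0
  2   0   2   5   9   9
  3   0   2   0   9  18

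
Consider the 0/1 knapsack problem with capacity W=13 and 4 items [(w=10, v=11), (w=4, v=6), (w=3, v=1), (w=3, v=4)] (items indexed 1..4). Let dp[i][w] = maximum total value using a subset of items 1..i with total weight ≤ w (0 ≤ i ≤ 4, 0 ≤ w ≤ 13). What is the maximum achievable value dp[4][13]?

i\w   0   1   2   3   4   5   6   7   8   9  10  11  12  13
  0   0   0   0   0   0   0   0   0   0   0   0   0   0   0
  1   0   0   0   0   0   0   0   0   0   0  11  11  11  11
  2   0   0   0   0   6   6   6   6   6   6  11  11  11  11
  3   0   0   0   1   6   6   6   7   7   7  11  11  11  12
  4   0   0   0   4   6   6   6  10  10  10  11  11  11  15

15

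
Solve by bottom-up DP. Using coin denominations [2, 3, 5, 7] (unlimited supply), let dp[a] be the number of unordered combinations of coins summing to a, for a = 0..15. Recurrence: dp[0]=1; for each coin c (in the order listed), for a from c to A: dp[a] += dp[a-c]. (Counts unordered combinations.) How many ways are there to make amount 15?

10

after  coin     0     1     2     3     4     5     6     7     8     9    10    11    12    13    14    15
          2     1     0     1     0     1     0     1     0     1     0     1     0     1     0     1     0
          3     1     0     1     1     1     1     2     1     2     2     2     2     3     2     3     3
          5     1     0     1     1     1     2     2     2     3     3     4     4     5     5     6     7
          7     1     0     1     1     1     2     2     3     3     4     5     5     7     7     9    10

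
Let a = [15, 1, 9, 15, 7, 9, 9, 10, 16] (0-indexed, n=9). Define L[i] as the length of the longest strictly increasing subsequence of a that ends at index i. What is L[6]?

3

   i    0    1    2    3    4    5    6    7    8
a[i]   15    1    9   15    7    9    9   10   16
L[i]    1    1    2    3    2    3    3    4    5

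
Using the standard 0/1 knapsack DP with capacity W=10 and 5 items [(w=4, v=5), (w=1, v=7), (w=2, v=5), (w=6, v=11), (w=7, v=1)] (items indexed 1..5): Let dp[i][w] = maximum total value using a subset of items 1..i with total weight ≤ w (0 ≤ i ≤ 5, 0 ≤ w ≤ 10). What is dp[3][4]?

12

i\w   0   1   2   3   4   5   6   7   8   9  10
  0   0   0   0   0   0   0   0   0   0   0   0
  1   0   0   0   0   5   5   5   5   5   5   5
  2   0   7   7   7   7  12  12  12  12  12  12
  3   0   7   7  12  12  12  12  17  17  17  17
  4   0   7   7  12  12  12  12  18  18  23  23
  5   0   7   7  12  12  12  12  18  18  23  23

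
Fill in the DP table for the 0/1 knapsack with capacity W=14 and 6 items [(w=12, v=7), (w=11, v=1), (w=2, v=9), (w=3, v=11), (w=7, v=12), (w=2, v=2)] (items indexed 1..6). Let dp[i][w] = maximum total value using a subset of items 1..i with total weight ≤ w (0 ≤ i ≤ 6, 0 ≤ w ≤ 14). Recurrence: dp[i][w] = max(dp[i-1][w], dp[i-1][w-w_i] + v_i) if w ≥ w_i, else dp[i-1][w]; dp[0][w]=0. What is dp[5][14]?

i\w   0   1   2   3   4   5   6   7   8   9  10  11  12  13  14
  0   0   0   0   0   0   0   0   0   0   0   0   0   0   0   0
  1   0   0   0   0   0   0   0   0   0   0   0   0   7   7   7
  2   0   0   0   0   0   0   0   0   0   0   0   1   7   7   7
  3   0   0   9   9   9   9   9   9   9   9   9   9   9  10  16
  4   0   0   9  11  11  20  20  20  20  20  20  20  20  20  20
  5   0   0   9  11  11  20  20  20  20  21  23  23  32  32  32
  6   0   0   9  11  11  20  20  22  22  22  23  23  32  32  34

32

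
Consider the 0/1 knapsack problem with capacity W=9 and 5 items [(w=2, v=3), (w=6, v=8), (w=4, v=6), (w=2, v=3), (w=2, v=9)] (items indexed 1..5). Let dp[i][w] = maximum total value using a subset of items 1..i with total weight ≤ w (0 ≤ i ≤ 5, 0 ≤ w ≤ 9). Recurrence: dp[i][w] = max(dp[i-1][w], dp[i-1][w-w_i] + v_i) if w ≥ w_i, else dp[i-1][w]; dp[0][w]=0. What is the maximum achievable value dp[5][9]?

i\w   0   1   2   3   4   5   6   7   8   9
  0   0   0   0   0   0   0   0   0   0   0
  1   0   0   3   3   3   3   3   3   3   3
  2   0   0   3   3   3   3   8   8  11  11
  3   0   0   3   3   6   6   9   9  11  11
  4   0   0   3   3   6   6   9   9  12  12
  5   0   0   9   9  12  12  15  15  18  18

18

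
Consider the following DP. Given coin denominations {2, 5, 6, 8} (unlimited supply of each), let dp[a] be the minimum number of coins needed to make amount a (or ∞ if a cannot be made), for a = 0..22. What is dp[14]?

2

 a  0  1  2  3  4  5  6  7  8  9 10 11 12 13 14 15 16 17 18 19 20 21 22
dp  0  -  1  -  2  1  1  2  1  3  2  2  2  2  2  3  2  3  3  3  3  3  3
(- denotes ∞ / unreachable)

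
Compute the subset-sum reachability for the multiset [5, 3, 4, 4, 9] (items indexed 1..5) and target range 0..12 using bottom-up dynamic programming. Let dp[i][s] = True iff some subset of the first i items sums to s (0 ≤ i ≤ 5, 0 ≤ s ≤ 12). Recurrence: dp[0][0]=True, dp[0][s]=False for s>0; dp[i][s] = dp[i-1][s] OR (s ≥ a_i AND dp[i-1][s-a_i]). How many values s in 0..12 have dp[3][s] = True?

8

i\s   0   1   2   3   4   5   6   7   8   9  10  11  12
  0   T   F   F   F   F   F   F   F   F   F   F   F   F
  1   T   F   F   F   F   T   F   F   F   F   F   F   F
  2   T   F   F   T   F   T   F   F   T   F   F   F   F
  3   T   F   F   T   T   T   F   T   T   T   F   F   T
  4   T   F   F   T   T   T   F   T   T   T   F   T   T
  5   T   F   F   T   T   T   F   T   T   T   F   T   T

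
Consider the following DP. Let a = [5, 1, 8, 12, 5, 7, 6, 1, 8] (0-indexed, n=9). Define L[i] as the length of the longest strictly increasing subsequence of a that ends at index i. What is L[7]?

1

   i    0    1    2    3    4    5    6    7    8
a[i]    5    1    8   12    5    7    6    1    8
L[i]    1    1    2    3    2    3    3    1    4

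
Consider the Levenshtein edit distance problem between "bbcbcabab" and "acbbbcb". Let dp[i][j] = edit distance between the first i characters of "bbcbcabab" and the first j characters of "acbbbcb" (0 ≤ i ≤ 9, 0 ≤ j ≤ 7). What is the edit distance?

5

   ''  a  c  b  b  b  c  b
''  0  1  2  3  4  5  6  7
 b  1  1  2  2  3  4  5  6
 b  2  2  2  2  2  3  4  5
 c  3  3  2  3  3  3  3  4
 b  4  4  3  2  3  3  4  3
 c  5  5  4  3  3  4  3  4
 a  6  5  5  4  4  4  4  4
 b  7  6  6  5  4  4  5  4
 a  8  7  7  6  5  5  5  5
 b  9  8  8  7  6  5  6  5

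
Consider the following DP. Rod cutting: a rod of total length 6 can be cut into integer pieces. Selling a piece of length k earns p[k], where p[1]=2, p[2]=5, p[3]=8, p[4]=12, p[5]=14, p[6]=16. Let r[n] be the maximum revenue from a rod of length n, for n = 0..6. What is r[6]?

17

   n    0    1    2    3    4    5    6
r[n]    0    2    5    8   12   14   17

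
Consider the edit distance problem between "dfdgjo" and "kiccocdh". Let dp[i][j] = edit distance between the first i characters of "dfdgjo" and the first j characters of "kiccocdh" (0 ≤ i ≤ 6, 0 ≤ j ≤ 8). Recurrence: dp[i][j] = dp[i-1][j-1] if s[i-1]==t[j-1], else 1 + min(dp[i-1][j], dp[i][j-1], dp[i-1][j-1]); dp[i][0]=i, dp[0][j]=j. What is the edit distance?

   ''  k  i  c  c  o  c  d  h
''  0  1  2  3  4  5  6  7  8
 d  1  1  2  3  4  5  6  6  7
 f  2  2  2  3  4  5  6  7  7
 d  3  3  3  3  4  5  6  6  7
 g  4  4  4  4  4  5  6  7  7
 j  5  5  5  5  5  5  6  7  8
 o  6  6  6  6  6  5  6  7  8

8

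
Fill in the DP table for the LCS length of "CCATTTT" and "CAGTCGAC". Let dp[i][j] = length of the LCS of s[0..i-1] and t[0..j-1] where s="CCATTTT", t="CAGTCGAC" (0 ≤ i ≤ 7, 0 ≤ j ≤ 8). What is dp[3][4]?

   ''  C  A  G  T  C  G  A  C
''  0  0  0  0  0  0  0  0  0
 C  0  1  1  1  1  1  1  1  1
 C  0  1  1  1  1  2  2  2  2
 A  0  1  2  2  2  2  2  3  3
 T  0  1  2  2  3  3  3  3  3
 T  0  1  2  2  3  3  3  3  3
 T  0  1  2  2  3  3  3  3  3
 T  0  1  2  2  3  3  3  3  3

2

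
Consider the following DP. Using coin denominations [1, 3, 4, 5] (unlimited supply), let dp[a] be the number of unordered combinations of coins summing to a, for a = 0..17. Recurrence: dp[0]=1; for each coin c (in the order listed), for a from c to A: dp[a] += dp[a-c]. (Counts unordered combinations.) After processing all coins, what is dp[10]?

after  coin     0     1     2     3     4     5     6     7     8     9    10    11    12    13    14    15    16    17
          1     1     1     1     1     1     1     1     1     1     1     1     1     1     1     1     1     1     1
          3     1     1     1     2     2     2     3     3     3     4     4     4     5     5     5     6     6     6
          4     1     1     1     2     3     3     4     5     6     7     8     9    11    12    13    15    17    18
          5     1     1     1     2     3     4     5     6     8    10    12    14    17    20    23    27    31    35

12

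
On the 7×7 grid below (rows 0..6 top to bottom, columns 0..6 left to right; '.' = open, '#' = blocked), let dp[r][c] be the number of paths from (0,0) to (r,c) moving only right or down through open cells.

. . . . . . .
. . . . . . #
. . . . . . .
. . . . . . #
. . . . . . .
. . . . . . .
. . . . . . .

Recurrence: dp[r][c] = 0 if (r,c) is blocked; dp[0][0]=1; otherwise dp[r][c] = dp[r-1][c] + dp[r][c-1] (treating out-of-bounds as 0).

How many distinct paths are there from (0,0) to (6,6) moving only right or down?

840

r\c   0   1   2   3   4   5   6
  0   1   1   1   1   1   1   1
  1   1   2   3   4   5   6   0
  2   1   3   6  10  15  21  21
  3   1   4  10  20  35  56   0
  4   1   5  15  35  70 126 126
  5   1   6  21  56 126 252 378
  6   1   7  28  84 210 462 840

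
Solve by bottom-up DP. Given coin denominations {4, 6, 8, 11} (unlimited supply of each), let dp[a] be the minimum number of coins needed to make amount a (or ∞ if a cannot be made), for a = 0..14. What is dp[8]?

1

 a  0  1  2  3  4  5  6  7  8  9 10 11 12 13 14
dp  0  -  -  -  1  -  1  -  1  -  2  1  2  -  2
(- denotes ∞ / unreachable)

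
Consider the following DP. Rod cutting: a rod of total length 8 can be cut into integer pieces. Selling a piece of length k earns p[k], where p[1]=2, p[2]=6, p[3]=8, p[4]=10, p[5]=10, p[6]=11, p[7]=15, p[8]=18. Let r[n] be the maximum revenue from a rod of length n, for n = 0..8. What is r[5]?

   n    0    1    2    3    4    5    6    7    8
r[n]    0    2    6    8   12   14   18   20   24

14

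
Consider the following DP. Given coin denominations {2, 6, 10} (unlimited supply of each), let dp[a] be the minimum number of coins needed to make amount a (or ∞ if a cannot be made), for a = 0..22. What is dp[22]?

 a  0  1  2  3  4  5  6  7  8  9 10 11 12 13 14 15 16 17 18 19 20 21 22
dp  0  -  1  -  2  -  1  -  2  -  1  -  2  -  3  -  2  -  3  -  2  -  3
(- denotes ∞ / unreachable)

3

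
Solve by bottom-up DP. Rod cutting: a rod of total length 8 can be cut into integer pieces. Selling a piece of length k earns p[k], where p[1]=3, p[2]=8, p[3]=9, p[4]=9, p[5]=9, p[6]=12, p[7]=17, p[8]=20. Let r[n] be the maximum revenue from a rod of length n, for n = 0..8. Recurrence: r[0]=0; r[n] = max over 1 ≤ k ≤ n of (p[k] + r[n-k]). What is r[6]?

   n    0    1    2    3    4    5    6    7    8
r[n]    0    3    8   11   16   19   24   27   32

24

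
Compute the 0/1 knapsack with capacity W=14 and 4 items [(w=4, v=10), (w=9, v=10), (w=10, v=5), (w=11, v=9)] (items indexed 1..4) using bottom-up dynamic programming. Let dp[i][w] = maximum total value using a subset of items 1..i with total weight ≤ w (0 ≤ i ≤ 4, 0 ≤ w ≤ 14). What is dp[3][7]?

i\w   0   1   2   3   4   5   6   7   8   9  10  11  12  13  14
  0   0   0   0   0   0   0   0   0   0   0   0   0   0   0   0
  1   0   0   0   0  10  10  10  10  10  10  10  10  10  10  10
  2   0   0   0   0  10  10  10  10  10  10  10  10  10  20  20
  3   0   0   0   0  10  10  10  10  10  10  10  10  10  20  20
  4   0   0   0   0  10  10  10  10  10  10  10  10  10  20  20

10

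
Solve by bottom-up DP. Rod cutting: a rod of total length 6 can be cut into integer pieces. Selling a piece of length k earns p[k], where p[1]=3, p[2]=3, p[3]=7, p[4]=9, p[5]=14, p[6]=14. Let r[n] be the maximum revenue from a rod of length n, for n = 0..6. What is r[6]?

18

   n    0    1    2    3    4    5    6
r[n]    0    3    6    9   12   15   18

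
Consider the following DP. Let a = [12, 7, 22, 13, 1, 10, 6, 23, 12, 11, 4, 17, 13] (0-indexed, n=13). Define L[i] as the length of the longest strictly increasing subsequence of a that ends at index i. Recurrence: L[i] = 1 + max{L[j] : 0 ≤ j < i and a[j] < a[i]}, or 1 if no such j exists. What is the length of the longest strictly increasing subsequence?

   i    0    1    2    3    4    5    6    7    8    9   10   11   12
a[i]   12    7   22   13    1   10    6   23   12   11    4   17   13
L[i]    1    1    2    2    1    2    2    3    3    3    2    4    4

4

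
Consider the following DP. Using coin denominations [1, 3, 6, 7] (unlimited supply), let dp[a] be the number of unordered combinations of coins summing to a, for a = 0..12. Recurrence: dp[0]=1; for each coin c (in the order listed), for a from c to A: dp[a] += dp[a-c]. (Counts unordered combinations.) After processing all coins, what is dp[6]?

after  coin     0     1     2     3     4     5     6     7     8     9    10    11    12
          1     1     1     1     1     1     1     1     1     1     1     1     1     1
          3     1     1     1     2     2     2     3     3     3     4     4     4     5
          6     1     1     1     2     2     2     4     4     4     6     6     6     9
          7     1     1     1     2     2     2     4     5     5     7     8     8    11

4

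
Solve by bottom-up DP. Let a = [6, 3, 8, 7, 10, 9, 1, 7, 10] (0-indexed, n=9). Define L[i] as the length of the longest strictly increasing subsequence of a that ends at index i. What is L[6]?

   i    0    1    2    3    4    5    6    7    8
a[i]    6    3    8    7   10    9    1    7   10
L[i]    1    1    2    2    3    3    1    2    4

1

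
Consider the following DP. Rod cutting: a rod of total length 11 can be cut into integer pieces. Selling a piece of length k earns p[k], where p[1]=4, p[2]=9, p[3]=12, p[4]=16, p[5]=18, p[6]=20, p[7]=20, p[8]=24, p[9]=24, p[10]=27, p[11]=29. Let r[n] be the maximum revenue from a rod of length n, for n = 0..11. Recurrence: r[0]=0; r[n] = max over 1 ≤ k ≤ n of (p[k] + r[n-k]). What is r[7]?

   n    0    1    2    3    4    5    6    7    8    9   10   11
r[n]    0    4    9   13   18   22   27   31   36   40   45   49

31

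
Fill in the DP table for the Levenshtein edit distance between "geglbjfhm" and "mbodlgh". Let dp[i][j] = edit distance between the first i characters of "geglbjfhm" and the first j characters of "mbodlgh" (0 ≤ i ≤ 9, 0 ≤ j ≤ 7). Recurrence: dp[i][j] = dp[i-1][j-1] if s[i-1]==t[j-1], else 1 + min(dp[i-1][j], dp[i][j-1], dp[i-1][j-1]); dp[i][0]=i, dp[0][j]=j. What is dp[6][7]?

   ''  m  b  o  d  l  g  h
''  0  1  2  3  4  5  6  7
 g  1  1  2  3  4  5  5  6
 e  2  2  2  3  4  5  6  6
 g  3  3  3  3  4  5  5  6
 l  4  4  4  4  4  4  5  6
 b  5  5  4  5  5  5  5  6
 j  6  6  5  5  6  6  6  6
 f  7  7  6  6  6  7  7  7
 h  8  8  7  7  7  7  8  7
 m  9  8  8  8  8  8  8  8

6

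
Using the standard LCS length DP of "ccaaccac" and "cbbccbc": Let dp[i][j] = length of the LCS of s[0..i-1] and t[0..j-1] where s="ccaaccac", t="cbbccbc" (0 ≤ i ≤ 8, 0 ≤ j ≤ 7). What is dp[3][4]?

   ''  c  b  b  c  c  b  c
''  0  0  0  0  0  0  0  0
 c  0  1  1  1  1  1  1  1
 c  0  1  1  1  2  2  2  2
 a  0  1  1  1  2  2  2  2
 a  0  1  1  1  2  2  2  2
 c  0  1  1  1  2  3  3  3
 c  0  1  1  1  2  3  3  4
 a  0  1  1  1  2  3  3  4
 c  0  1  1  1  2  3  3  4

2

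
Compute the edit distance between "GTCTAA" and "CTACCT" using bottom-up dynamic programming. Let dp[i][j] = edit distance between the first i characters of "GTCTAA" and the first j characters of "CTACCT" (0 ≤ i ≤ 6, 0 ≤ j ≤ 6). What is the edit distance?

   ''  C  T  A  C  C  T
''  0  1  2  3  4  5  6
 G  1  1  2  3  4  5  6
 T  2  2  1  2  3  4  5
 C  3  2  2  2  2  3  4
 T  4  3  2  3  3  3  3
 A  5  4  3  2  3  4  4
 A  6  5  4  3  3  4  5

5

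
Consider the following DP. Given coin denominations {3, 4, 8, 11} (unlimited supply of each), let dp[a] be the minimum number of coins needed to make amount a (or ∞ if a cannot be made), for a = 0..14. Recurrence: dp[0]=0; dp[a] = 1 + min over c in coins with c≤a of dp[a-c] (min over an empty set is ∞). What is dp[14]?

2

 a  0  1  2  3  4  5  6  7  8  9 10 11 12 13 14
dp  0  -  -  1  1  -  2  2  1  3  3  1  2  4  2
(- denotes ∞ / unreachable)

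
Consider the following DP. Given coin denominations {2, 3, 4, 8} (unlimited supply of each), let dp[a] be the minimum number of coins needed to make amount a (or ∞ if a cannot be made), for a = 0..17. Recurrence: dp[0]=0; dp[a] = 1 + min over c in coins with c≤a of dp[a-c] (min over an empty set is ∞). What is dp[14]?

 a  0  1  2  3  4  5  6  7  8  9 10 11 12 13 14 15 16 17
dp  0  -  1  1  1  2  2  2  1  3  2  2  2  3  3  3  2  4
(- denotes ∞ / unreachable)

3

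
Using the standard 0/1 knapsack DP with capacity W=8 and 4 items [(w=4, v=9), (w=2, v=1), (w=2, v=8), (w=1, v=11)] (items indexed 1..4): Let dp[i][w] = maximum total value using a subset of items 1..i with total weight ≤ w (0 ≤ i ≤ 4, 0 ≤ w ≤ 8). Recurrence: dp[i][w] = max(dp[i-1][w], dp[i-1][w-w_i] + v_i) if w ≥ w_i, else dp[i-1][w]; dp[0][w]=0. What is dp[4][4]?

i\w   0   1   2   3   4   5   6   7   8
  0   0   0   0   0   0   0   0   0   0
  1   0   0   0   0   9   9   9   9   9
  2   0   0   1   1   9   9  10  10  10
  3   0   0   8   8   9   9  17  17  18
  4   0  11  11  19  19  20  20  28  28

19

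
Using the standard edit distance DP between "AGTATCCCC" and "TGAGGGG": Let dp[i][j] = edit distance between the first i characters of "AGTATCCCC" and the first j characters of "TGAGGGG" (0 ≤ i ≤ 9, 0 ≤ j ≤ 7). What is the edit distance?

   ''  T  G  A  G  G  G  G
''  0  1  2  3  4  5  6  7
 A  1  1  2  2  3  4  5  6
 G  2  2  1  2  2  3  4  5
 T  3  2  2  2  3  3  4  5
 A  4  3  3  2  3  4  4  5
 T  5  4  4  3  3  4  5  5
 C  6  5  5  4  4  4  5  6
 C  7  6  6  5  5  5  5  6
 C  8  7  7  6  6  6  6  6
 C  9  8  8  7  7  7  7  7

7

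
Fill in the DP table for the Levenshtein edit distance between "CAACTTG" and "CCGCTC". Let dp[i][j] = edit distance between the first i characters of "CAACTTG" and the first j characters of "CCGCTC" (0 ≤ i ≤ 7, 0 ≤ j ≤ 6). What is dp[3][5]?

   ''  C  C  G  C  T  C
''  0  1  2  3  4  5  6
 C  1  0  1  2  3  4  5
 A  2  1  1  2  3  4  5
 A  3  2  2  2  3  4  5
 C  4  3  2  3  2  3  4
 T  5  4  3  3  3  2  3
 T  6  5  4  4  4  3  3
 G  7  6  5  4  5  4  4

4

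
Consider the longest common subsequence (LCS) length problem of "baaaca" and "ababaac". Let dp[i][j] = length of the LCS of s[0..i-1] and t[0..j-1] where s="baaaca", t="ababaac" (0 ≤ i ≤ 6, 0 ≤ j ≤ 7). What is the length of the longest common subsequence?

   ''  a  b  a  b  a  a  c
''  0  0  0  0  0  0  0  0
 b  0  0  1  1  1  1  1  1
 a  0  1  1  2  2  2  2  2
 a  0  1  1  2  2  3  3  3
 a  0  1  1  2  2  3  4  4
 c  0  1  1  2  2  3  4  5
 a  0  1  1  2  2  3  4  5

5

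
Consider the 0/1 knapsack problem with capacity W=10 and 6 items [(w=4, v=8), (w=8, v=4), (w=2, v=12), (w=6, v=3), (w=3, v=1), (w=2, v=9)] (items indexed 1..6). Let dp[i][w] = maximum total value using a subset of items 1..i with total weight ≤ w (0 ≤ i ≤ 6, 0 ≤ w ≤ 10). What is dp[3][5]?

i\w   0   1   2   3   4   5   6   7   8   9  10
  0   0   0   0   0   0   0   0   0   0   0   0
  1   0   0   0   0   8   8   8   8   8   8   8
  2   0   0   0   0   8   8   8   8   8   8   8
  3   0   0  12  12  12  12  20  20  20  20  20
  4   0   0  12  12  12  12  20  20  20  20  20
  5   0   0  12  12  12  13  20  20  20  21  21
  6   0   0  12  12  21  21  21  22  29  29  29

12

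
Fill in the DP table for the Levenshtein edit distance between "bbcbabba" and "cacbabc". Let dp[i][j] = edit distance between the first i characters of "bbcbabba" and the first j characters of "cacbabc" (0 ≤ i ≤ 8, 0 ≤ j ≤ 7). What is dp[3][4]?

   ''  c  a  c  b  a  b  c
''  0  1  2  3  4  5  6  7
 b  1  1  2  3  3  4  5  6
 b  2  2  2  3  3  4  4  5
 c  3  2  3  2  3  4  5  4
 b  4  3  3  3  2  3  4  5
 a  5  4  3  4  3  2  3  4
 b  6  5  4  4  4  3  2  3
 b  7  6  5  5  4  4  3  3
 a  8  7  6  6  5  4  4  4

3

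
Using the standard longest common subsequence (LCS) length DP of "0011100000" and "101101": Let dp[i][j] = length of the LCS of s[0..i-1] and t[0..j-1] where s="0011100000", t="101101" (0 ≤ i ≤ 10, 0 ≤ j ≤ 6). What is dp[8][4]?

   ''  1  0  1  1  0  1
''  0  0  0  0  0  0  0
 0  0  0  1  1  1  1  1
 0  0  0  1  1  1  2  2
 1  0  1  1  2  2  2  3
 1  0  1  1  2  3  3  3
 1  0  1  1  2  3  3  4
 0  0  1  2  2  3  4  4
 0  0  1  2  2  3  4  4
 0  0  1  2  2  3  4  4
 0  0  1  2  2  3  4  4
 0  0  1  2  2  3  4  4

3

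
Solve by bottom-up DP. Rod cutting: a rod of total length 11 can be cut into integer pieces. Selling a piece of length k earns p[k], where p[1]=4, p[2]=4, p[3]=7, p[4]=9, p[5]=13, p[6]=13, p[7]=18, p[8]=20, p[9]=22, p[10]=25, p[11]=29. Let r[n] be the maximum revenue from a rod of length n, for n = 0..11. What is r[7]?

28

   n    0    1    2    3    4    5    6    7    8    9   10   11
r[n]    0    4    8   12   16   20   24   28   32   36   40   44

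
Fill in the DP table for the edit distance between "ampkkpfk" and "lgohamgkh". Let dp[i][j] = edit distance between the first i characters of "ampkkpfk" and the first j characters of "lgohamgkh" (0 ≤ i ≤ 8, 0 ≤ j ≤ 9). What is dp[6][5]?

   ''  l  g  o  h  a  m  g  k  h
''  0  1  2  3  4  5  6  7  8  9
 a  1  1  2  3  4  4  5  6  7  8
 m  2  2  2  3  4  5  4  5  6  7
 p  3  3  3  3  4  5  5  5  6  7
 k  4  4  4  4  4  5  6  6  5  6
 k  5  5  5  5  5  5  6  7  6  6
 p  6  6  6  6  6  6  6  7  7  7
 f  7  7  7  7  7  7  7  7  8  8
 k  8  8  8  8  8  8  8  8  7  8

6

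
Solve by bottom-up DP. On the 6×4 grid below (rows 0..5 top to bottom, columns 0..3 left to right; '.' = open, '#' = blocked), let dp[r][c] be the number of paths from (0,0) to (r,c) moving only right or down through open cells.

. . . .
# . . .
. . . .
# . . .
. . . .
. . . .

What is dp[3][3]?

r\c   0   1   2   3
  0   1   1   1   1
  1   0   1   2   3
  2   0   1   3   6
  3   0   1   4  10
  4   0   1   5  15
  5   0   1   6  21

10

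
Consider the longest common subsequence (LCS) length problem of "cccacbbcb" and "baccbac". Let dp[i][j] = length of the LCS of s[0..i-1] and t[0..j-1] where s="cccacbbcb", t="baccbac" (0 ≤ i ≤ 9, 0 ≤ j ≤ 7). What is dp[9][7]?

4

   ''  b  a  c  c  b  a  c
''  0  0  0  0  0  0  0  0
 c  0  0  0  1  1  1  1  1
 c  0  0  0  1  2  2  2  2
 c  0  0  0  1  2  2  2  3
 a  0  0  1  1  2  2  3  3
 c  0  0  1  2  2  2  3  4
 b  0  1  1  2  2  3  3  4
 b  0  1  1  2  2  3  3  4
 c  0  1  1  2  3  3  3  4
 b  0  1  1  2  3  4  4  4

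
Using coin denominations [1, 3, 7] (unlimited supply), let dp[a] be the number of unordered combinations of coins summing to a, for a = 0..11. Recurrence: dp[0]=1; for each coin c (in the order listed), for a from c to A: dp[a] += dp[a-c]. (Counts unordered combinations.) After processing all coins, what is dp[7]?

4

after  coin     0     1     2     3     4     5     6     7     8     9    10    11
          1     1     1     1     1     1     1     1     1     1     1     1     1
          3     1     1     1     2     2     2     3     3     3     4     4     4
          7     1     1     1     2     2     2     3     4     4     5     6     6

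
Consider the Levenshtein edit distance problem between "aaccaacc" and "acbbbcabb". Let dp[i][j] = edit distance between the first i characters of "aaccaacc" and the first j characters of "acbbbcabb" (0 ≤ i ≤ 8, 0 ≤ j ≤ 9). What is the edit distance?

7

   ''  a  c  b  b  b  c  a  b  b
''  0  1  2  3  4  5  6  7  8  9
 a  1  0  1  2  3  4  5  6  7  8
 a  2  1  1  2  3  4  5  5  6  7
 c  3  2  1  2  3  4  4  5  6  7
 c  4  3  2  2  3  4  4  5  6  7
 a  5  4  3  3  3  4  5  4  5  6
 a  6  5  4  4  4  4  5  5  5  6
 c  7  6  5  5  5  5  4  5  6  6
 c  8  7  6  6  6  6  5  5  6  7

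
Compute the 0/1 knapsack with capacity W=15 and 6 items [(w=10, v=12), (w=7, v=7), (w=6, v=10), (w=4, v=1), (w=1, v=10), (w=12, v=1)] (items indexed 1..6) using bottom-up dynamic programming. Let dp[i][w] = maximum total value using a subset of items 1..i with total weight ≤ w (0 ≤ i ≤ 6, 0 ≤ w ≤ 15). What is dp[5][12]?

22

i\w   0   1   2   3   4   5   6   7   8   9  10  11  12  13  14  15
  0   0   0   0   0   0   0   0   0   0   0   0   0   0   0   0   0
  1   0   0   0   0   0   0   0   0   0   0  12  12  12  12  12  12
  2   0   0   0   0   0   0   0   7   7   7  12  12  12  12  12  12
  3   0   0   0   0   0   0  10  10  10  10  12  12  12  17  17  17
  4   0   0   0   0   1   1  10  10  10  10  12  12  12  17  17  17
  5   0  10  10  10  10  11  11  20  20  20  20  22  22  22  27  27
  6   0  10  10  10  10  11  11  20  20  20  20  22  22  22  27  27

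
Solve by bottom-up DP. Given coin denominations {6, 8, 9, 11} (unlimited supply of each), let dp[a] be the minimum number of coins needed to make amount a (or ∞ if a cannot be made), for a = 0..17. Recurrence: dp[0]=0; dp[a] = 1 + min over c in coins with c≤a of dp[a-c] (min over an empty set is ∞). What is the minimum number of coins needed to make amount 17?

2

 a  0  1  2  3  4  5  6  7  8  9 10 11 12 13 14 15 16 17
dp  0  -  -  -  -  -  1  -  1  1  -  1  2  -  2  2  2  2
(- denotes ∞ / unreachable)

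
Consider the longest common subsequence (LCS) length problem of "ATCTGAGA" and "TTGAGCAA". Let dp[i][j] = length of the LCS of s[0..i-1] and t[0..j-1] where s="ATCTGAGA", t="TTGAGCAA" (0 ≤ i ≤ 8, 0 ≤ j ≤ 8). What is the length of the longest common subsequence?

   ''  T  T  G  A  G  C  A  A
''  0  0  0  0  0  0  0  0  0
 A  0  0  0  0  1  1  1  1  1
 T  0  1  1  1  1  1  1  1  1
 C  0  1  1  1  1  1  2  2  2
 T  0  1  2  2  2  2  2  2  2
 G  0  1  2  3  3  3  3  3  3
 A  0  1  2  3  4  4  4  4  4
 G  0  1  2  3  4  5  5  5  5
 A  0  1  2  3  4  5  5  6  6

6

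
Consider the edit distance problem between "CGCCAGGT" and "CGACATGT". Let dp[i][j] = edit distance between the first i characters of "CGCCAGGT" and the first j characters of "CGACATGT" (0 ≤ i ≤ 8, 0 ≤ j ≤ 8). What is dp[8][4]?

5

   ''  C  G  A  C  A  T  G  T
''  0  1  2  3  4  5  6  7  8
 C  1  0  1  2  3  4  5  6  7
 G  2  1  0  1  2  3  4  5  6
 C  3  2  1  1  1  2  3  4  5
 C  4  3  2  2  1  2  3  4  5
 A  5  4  3  2  2  1  2  3  4
 G  6  5  4  3  3  2  2  2  3
 G  7  6  5  4  4  3  3  2  3
 T  8  7  6  5  5  4  3  3  2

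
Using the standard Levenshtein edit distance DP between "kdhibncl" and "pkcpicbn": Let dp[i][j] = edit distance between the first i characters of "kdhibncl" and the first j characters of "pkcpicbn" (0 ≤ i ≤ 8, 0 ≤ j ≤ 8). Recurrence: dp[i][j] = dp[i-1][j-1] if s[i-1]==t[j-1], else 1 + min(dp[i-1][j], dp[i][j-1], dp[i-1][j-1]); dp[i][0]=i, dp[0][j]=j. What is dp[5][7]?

4

   ''  p  k  c  p  i  c  b  n
''  0  1  2  3  4  5  6  7  8
 k  1  1  1  2  3  4  5  6  7
 d  2  2  2  2  3  4  5  6  7
 h  3  3  3  3  3  4  5  6  7
 i  4  4  4  4  4  3  4  5  6
 b  5  5  5  5  5  4  4  4  5
 n  6  6  6  6  6  5  5  5  4
 c  7  7  7  6  7  6  5  6  5
 l  8  8  8  7  7  7  6  6  6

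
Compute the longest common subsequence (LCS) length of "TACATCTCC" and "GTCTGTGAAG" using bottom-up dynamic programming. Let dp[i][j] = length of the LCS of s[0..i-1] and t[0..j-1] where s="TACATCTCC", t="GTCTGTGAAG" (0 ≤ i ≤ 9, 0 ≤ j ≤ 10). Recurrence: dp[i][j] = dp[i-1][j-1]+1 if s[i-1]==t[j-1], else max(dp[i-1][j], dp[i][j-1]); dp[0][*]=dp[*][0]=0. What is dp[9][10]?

4

   ''  G  T  C  T  G  T  G  A  A  G
''  0  0  0  0  0  0  0  0  0  0  0
 T  0  0  1  1  1  1  1  1  1  1  1
 A  0  0  1  1  1  1  1  1  2  2  2
 C  0  0  1  2  2  2  2  2  2  2  2
 A  0  0  1  2  2  2  2  2  3  3  3
 T  0  0  1  2  3  3  3  3  3  3  3
 C  0  0  1  2  3  3  3  3  3  3  3
 T  0  0  1  2  3  3  4  4  4  4  4
 C  0  0  1  2  3  3  4  4  4  4  4
 C  0  0  1  2  3  3  4  4  4  4  4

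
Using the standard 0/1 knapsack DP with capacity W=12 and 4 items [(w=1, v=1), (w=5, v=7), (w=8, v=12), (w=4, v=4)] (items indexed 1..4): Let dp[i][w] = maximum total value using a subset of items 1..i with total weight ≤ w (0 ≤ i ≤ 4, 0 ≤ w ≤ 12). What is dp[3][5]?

i\w   0   1   2   3   4   5   6   7   8   9  10  11  12
  0   0   0   0   0   0   0   0   0   0   0   0   0   0
  1   0   1   1   1   1   1   1   1   1   1   1   1   1
  2   0   1   1   1   1   7   8   8   8   8   8   8   8
  3   0   1   1   1   1   7   8   8  12  13  13  13  13
  4   0   1   1   1   4   7   8   8  12  13  13  13  16

7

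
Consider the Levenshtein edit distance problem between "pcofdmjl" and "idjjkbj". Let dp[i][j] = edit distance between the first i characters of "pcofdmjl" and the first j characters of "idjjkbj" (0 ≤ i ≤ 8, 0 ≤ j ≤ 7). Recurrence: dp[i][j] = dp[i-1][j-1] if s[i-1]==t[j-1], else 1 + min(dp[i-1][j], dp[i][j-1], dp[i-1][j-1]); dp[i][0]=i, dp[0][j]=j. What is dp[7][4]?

5

   ''  i  d  j  j  k  b  j
''  0  1  2  3  4  5  6  7
 p  1  1  2  3  4  5  6  7
 c  2  2  2  3  4  5  6  7
 o  3  3  3  3  4  5  6  7
 f  4  4  4  4  4  5  6  7
 d  5  5  4  5  5  5  6  7
 m  6  6  5  5  6  6  6  7
 j  7  7  6  5  5  6  7  6
 l  8  8  7  6  6  6  7  7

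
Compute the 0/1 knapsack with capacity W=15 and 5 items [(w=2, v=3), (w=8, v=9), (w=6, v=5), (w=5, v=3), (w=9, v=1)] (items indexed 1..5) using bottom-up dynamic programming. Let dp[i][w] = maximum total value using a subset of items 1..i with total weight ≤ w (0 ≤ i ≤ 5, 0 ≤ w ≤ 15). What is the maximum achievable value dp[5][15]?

15

i\w   0   1   2   3   4   5   6   7   8   9  10  11  12  13  14  15
  0   0   0   0   0   0   0   0   0   0   0   0   0   0   0   0   0
  1   0   0   3   3   3   3   3   3   3   3   3   3   3   3   3   3
  2   0   0   3   3   3   3   3   3   9   9  12  12  12  12  12  12
  3   0   0   3   3   3   3   5   5   9   9  12  12  12  12  14  14
  4   0   0   3   3   3   3   5   6   9   9  12  12  12  12  14  15
  5   0   0   3   3   3   3   5   6   9   9  12  12  12  12  14  15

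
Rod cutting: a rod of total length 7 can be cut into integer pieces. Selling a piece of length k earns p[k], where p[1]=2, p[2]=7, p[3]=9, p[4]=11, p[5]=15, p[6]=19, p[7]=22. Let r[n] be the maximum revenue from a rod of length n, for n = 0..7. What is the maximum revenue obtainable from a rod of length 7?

23

   n    0    1    2    3    4    5    6    7
r[n]    0    2    7    9   14   16   21   23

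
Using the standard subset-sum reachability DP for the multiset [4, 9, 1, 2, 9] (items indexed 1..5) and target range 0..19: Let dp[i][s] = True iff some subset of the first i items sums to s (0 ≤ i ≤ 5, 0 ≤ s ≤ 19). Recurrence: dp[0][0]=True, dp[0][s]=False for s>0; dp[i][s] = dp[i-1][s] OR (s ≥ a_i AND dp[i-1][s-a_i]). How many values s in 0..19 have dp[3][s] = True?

i\s   0   1   2   3   4   5   6   7   8   9  10  11  12  13  14  15  16  17  18  19
  0   T   F   F   F   F   F   F   F   F   F   F   F   F   F   F   F   F   F   F   F
  1   T   F   F   F   T   F   F   F   F   F   F   F   F   F   F   F   F   F   F   F
  2   T   F   F   F   T   F   F   F   F   T   F   F   F   T   F   F   F   F   F   F
  3   T   T   F   F   T   T   F   F   F   T   T   F   F   T   T   F   F   F   F   F
  4   T   T   T   T   T   T   T   T   F   T   T   T   T   T   T   T   T   F   F   F
  5   T   T   T   T   T   T   T   T   F   T   T   T   T   T   T   T   T   F   T   T

8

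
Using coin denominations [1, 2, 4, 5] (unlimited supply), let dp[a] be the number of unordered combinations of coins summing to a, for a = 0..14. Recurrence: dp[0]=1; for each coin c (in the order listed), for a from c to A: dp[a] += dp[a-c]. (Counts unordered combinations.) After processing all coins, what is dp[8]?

after  coin     0     1     2     3     4     5     6     7     8     9    10    11    12    13    14
          1     1     1     1     1     1     1     1     1     1     1     1     1     1     1     1
          2     1     1     2     2     3     3     4     4     5     5     6     6     7     7     8
          4     1     1     2     2     4     4     6     6     9     9    12    12    16    16    20
          5     1     1     2     2     4     5     7     8    11    13    17    19    24    27    33

11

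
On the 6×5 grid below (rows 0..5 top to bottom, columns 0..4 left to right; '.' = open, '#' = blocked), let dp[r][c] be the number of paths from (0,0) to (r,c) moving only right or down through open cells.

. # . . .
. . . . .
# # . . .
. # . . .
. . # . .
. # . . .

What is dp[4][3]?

3

r\c   0   1   2   3   4
  0   1   0   0   0   0
  1   1   1   1   1   1
  2   0   0   1   2   3
  3   0   0   1   3   6
  4   0   0   0   3   9
  5   0   0   0   3  12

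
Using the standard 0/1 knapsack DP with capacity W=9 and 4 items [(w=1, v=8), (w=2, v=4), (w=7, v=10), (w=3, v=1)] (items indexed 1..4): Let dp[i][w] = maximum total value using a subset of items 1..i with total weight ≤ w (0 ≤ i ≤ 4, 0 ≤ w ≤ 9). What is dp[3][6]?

i\w   0   1   2   3   4   5   6   7   8   9
  0   0   0   0   0   0   0   0   0   0   0
  1   0   8   8   8   8   8   8   8   8   8
  2   0   8   8  12  12  12  12  12  12  12
  3   0   8   8  12  12  12  12  12  18  18
  4   0   8   8  12  12  12  13  13  18  18

12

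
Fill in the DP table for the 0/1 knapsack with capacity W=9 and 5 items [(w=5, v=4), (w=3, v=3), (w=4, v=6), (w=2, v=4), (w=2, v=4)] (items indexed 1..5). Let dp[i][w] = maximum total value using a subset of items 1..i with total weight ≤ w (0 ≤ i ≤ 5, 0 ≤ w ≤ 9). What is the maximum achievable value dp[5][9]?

i\w   0   1   2   3   4   5   6   7   8   9
  0   0   0   0   0   0   0   0   0   0   0
  1   0   0   0   0   0   4   4   4   4   4
  2   0   0   0   3   3   4   4   4   7   7
  3   0   0   0   3   6   6   6   9   9  10
  4   0   0   4   4   6   7  10  10  10  13
  5   0   0   4   4   8   8  10  11  14  14

14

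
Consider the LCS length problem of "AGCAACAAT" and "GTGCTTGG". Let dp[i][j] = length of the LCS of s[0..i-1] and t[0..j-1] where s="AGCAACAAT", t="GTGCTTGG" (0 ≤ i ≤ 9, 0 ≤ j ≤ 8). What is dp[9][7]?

3

   ''  G  T  G  C  T  T  G  G
''  0  0  0  0  0  0  0  0  0
 A  0  0  0  0  0  0  0  0  0
 G  0  1  1  1  1  1  1  1  1
 C  0  1  1  1  2  2  2  2  2
 A  0  1  1  1  2  2  2  2  2
 A  0  1  1  1  2  2  2  2  2
 C  0  1  1  1  2  2  2  2  2
 A  0  1  1  1  2  2  2  2  2
 A  0  1  1  1  2  2  2  2  2
 T  0  1  2  2  2  3  3  3  3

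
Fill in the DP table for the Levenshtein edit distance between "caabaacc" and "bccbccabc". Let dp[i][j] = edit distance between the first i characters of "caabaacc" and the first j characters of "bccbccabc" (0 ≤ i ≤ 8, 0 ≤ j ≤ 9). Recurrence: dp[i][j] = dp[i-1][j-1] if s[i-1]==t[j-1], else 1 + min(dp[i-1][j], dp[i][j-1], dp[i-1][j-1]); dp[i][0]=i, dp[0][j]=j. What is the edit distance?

   ''  b  c  c  b  c  c  a  b  c
''  0  1  2  3  4  5  6  7  8  9
 c  1  1  1  2  3  4  5  6  7  8
 a  2  2  2  2  3  4  5  5  6  7
 a  3  3  3  3  3  4  5  5  6  7
 b  4  3  4  4  3  4  5  6  5  6
 a  5  4  4  5  4  4  5  5  6  6
 a  6  5  5  5  5  5  5  5  6  7
 c  7  6  5  5  6  5  5  6  6  6
 c  8  7  6  5  6  6  5  6  7  6

6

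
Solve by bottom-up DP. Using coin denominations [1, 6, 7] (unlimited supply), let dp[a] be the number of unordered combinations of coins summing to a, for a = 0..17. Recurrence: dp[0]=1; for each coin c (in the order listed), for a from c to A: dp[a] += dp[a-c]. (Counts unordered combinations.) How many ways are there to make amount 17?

6

after  coin     0     1     2     3     4     5     6     7     8     9    10    11    12    13    14    15    16    17
          1     1     1     1     1     1     1     1     1     1     1     1     1     1     1     1     1     1     1
          6     1     1     1     1     1     1     2     2     2     2     2     2     3     3     3     3     3     3
          7     1     1     1     1     1     1     2     3     3     3     3     3     4     5     6     6     6     6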